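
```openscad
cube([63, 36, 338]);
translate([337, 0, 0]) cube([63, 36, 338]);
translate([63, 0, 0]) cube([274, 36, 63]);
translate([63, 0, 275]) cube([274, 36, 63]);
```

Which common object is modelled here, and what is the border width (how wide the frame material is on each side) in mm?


A picture frame. The border width is 63 mm.

Four thin pieces enclosing a rectangular opening — a picture frame. The two full-height stiles are 338 mm tall; the top rail sits at z = 275 and is 63 mm tall, so the border above the opening is 338 − 275 = 63 mm, matching the stile x-width.


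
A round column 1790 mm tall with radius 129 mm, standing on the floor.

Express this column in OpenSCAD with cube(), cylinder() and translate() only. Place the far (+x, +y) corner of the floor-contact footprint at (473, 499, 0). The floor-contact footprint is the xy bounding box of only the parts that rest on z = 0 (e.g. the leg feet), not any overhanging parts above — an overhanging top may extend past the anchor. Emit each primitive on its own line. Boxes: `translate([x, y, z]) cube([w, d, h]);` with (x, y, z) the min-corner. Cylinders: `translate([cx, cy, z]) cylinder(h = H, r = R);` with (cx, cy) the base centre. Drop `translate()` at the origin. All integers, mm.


translate([344, 370, 0]) cylinder(h = 1790, r = 129);


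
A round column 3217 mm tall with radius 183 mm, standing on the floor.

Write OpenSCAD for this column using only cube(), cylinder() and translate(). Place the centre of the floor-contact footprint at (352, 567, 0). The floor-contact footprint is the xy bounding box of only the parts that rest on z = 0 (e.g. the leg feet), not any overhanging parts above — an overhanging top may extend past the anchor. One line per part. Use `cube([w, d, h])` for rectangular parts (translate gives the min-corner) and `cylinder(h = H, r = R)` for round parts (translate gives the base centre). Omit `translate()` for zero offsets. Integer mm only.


translate([352, 567, 0]) cylinder(h = 3217, r = 183);


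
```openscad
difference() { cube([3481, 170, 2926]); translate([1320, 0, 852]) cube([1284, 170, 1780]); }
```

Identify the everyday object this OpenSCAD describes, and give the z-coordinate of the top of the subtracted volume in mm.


A wall with a window opening. The window head height is 2632 mm.

A wall with a rectangular opening subtracted — a window. Sill at z = 852, opening 1780 mm tall, so the head is at 852 + 1780 = 2632 mm.


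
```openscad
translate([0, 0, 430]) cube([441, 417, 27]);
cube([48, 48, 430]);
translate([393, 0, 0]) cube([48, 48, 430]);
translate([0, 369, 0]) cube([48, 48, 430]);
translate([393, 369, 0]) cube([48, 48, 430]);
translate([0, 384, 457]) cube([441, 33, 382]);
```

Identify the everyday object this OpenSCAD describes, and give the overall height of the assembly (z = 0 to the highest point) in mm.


A chair. The overall height is 839 mm.

A slab on four corner posts with a tall panel at the back — a chair. The seat slab sits at z = 430 with thickness 27, and the 382 mm backrest starts at the seat top, so the overall height is 430 + 27 + 382 = 839 mm.


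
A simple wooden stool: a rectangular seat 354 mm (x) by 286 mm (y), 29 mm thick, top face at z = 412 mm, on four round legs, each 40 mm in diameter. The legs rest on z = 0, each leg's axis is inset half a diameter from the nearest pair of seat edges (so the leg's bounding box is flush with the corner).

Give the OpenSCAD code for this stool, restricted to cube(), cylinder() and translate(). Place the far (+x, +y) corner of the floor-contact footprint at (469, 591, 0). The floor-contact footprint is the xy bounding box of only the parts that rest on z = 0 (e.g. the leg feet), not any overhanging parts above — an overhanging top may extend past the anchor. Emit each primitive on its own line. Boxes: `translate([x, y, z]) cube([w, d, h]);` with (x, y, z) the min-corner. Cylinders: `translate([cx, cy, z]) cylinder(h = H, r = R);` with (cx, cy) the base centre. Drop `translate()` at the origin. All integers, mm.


// leg_h = 412 - 29 = 383
translate([115, 305, 383]) cube([354, 286, 29]);
translate([135, 325, 0]) cylinder(h = 383, r = 20);
translate([449, 325, 0]) cylinder(h = 383, r = 20);
translate([135, 571, 0]) cylinder(h = 383, r = 20);
translate([449, 571, 0]) cylinder(h = 383, r = 20);


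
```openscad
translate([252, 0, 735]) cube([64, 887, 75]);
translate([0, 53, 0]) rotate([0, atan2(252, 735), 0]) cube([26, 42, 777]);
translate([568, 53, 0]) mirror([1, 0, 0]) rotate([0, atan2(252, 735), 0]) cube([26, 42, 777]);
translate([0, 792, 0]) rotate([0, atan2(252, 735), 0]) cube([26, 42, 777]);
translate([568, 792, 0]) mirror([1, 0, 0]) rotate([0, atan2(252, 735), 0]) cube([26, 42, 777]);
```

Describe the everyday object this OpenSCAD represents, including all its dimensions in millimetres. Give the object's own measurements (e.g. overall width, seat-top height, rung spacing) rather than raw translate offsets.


A sawhorse. A 64×887×75 mm beam (x, y, z) sits on two A-frame leg pairs. Each pair is two raked legs of 26×42 mm section (42 mm along y) splaying symmetrically in x. Each leg rises 735 mm vertically over 252 mm of horizontal reach and is 777 mm long along its own axis. Every leg's outer bottom edge rests on the floor and its outer top edge meets a bottom edge of the beam — the left legs (tilting toward +x) meet the beam's −x bottom edge, the right legs (their mirror images, tilting toward −x) meet its +x bottom edge — so the leg tops tuck under the beam, the beam's underside is 735 mm above the floor, and the feet are 568 mm apart outside-to-outside with the beam centred between them. The two leg pairs are set in 53 mm from either end of the beam.


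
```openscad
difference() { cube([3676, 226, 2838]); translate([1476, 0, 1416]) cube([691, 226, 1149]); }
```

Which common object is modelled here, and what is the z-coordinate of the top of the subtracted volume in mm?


A wall with a window opening. The window head height is 2565 mm.

A wall with a rectangular opening subtracted — a window. Sill at z = 1416, opening 1149 mm tall, so the head is at 1416 + 1149 = 2565 mm.


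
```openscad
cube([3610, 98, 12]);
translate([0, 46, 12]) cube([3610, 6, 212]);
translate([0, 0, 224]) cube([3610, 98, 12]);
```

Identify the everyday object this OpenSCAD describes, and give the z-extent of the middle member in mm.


An I-beam. The web height is 212 mm.

Two wide flanges with a thin centred web — an I-beam. Overall 236 mm minus two 12 mm flanges gives a web of 236 − 2·12 = 212 mm.


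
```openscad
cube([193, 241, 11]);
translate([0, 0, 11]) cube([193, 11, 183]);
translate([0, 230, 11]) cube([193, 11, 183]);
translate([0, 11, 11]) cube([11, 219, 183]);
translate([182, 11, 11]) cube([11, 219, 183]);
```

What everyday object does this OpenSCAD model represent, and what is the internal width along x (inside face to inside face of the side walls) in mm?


An open box. The internal width is 171 mm.

A 193×241 base slab with four walls standing on it — an open box. The base is 193 mm wide and the walls are 11 mm thick, so the internal width is 193 − 2 × 11 = 171 mm.


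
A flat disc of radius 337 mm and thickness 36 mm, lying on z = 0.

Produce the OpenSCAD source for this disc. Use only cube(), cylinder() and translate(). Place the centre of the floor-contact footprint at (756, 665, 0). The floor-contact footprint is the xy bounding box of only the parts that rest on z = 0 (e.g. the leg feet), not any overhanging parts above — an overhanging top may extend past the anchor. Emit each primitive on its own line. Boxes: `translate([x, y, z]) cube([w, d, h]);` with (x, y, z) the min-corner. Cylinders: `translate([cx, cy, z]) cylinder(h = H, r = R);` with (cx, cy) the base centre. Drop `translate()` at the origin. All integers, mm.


translate([756, 665, 0]) cylinder(h = 36, r = 337);


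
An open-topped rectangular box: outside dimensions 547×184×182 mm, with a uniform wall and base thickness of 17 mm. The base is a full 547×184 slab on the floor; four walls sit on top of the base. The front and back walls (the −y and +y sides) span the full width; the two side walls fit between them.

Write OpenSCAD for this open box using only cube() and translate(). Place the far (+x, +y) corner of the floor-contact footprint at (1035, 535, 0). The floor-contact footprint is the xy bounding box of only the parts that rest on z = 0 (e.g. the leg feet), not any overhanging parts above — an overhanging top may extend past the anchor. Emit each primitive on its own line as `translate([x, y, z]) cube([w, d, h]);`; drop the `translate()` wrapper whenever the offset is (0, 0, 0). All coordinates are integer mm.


translate([488, 351, 0]) cube([547, 184, 17]);
translate([488, 351, 17]) cube([547, 17, 165]);
translate([488, 518, 17]) cube([547, 17, 165]);
translate([488, 368, 17]) cube([17, 150, 165]);
translate([1018, 368, 17]) cube([17, 150, 165]);


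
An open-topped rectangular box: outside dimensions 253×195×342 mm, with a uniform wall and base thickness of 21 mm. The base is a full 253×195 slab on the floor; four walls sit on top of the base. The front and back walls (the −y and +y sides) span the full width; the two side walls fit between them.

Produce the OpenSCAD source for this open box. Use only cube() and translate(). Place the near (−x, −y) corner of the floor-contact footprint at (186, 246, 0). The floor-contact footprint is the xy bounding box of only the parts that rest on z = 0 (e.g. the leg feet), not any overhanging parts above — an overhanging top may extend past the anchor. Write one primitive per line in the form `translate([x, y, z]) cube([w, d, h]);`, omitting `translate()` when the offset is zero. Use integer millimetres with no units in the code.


translate([186, 246, 0]) cube([253, 195, 21]);
translate([186, 246, 21]) cube([253, 21, 321]);
translate([186, 420, 21]) cube([253, 21, 321]);
translate([186, 267, 21]) cube([21, 153, 321]);
translate([418, 267, 21]) cube([21, 153, 321]);


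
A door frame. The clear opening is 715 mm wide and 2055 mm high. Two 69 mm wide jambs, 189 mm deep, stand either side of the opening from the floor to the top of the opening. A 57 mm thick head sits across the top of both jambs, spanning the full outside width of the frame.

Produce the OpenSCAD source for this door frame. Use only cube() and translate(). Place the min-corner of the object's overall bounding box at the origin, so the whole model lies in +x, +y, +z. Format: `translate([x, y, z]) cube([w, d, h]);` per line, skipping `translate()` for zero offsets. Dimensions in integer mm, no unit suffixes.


cube([69, 189, 2055]);
translate([784, 0, 0]) cube([69, 189, 2055]);
translate([0, 0, 2055]) cube([853, 189, 57]);


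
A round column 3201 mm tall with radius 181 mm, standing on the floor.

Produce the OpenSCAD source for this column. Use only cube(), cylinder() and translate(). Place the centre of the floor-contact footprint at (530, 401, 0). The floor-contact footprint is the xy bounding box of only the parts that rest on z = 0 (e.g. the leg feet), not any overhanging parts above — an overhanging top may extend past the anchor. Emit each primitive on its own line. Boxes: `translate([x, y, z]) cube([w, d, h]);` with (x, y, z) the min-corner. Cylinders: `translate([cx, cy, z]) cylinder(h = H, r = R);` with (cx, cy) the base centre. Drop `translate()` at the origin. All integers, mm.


translate([530, 401, 0]) cylinder(h = 3201, r = 181);


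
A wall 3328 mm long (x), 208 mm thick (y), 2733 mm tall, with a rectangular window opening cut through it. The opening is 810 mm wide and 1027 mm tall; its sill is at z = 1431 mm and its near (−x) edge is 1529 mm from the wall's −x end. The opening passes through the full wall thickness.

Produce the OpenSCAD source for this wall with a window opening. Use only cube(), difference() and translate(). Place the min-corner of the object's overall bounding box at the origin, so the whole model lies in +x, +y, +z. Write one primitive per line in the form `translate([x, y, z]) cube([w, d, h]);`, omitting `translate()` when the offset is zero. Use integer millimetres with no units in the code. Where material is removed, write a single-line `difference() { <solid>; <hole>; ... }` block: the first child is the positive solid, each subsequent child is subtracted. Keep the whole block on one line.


difference() { cube([3328, 208, 2733]); translate([1529, 0, 1431]) cube([810, 208, 1027]); }


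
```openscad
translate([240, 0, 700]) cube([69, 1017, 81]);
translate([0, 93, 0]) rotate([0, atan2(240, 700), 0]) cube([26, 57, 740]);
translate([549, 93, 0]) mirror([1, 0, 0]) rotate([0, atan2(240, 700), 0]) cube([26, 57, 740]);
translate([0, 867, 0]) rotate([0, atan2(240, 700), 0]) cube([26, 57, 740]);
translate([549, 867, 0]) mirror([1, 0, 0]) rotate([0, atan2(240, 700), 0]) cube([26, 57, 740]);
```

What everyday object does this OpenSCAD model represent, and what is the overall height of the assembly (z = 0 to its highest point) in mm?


A sawhorse. The overall height is 781 mm.

A beam across two mirrored pairs of raked legs — a sawhorse. The beam's underside is at z = 700 (matching the legs' vertical rise in atan2(240, 700)) and the beam is 81 mm tall, so its top is at 700 + 81 = 781 mm. The raked legs top out at the beam's underside, so that is the highest point.


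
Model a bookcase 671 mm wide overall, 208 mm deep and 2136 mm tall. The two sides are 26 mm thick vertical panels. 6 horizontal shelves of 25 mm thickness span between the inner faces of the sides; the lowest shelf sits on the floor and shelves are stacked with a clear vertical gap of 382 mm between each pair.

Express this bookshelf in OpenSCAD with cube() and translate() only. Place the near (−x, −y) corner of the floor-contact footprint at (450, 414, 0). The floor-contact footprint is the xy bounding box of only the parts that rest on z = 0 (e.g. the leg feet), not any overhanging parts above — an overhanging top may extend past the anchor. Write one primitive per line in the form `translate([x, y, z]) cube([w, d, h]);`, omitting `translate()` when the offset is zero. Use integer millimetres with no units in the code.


translate([450, 414, 0]) cube([26, 208, 2136]);
translate([1095, 414, 0]) cube([26, 208, 2136]);
translate([476, 414, 0]) cube([619, 208, 25]);
translate([476, 414, 407]) cube([619, 208, 25]);
translate([476, 414, 814]) cube([619, 208, 25]);
translate([476, 414, 1221]) cube([619, 208, 25]);
translate([476, 414, 1628]) cube([619, 208, 25]);
translate([476, 414, 2035]) cube([619, 208, 25]);


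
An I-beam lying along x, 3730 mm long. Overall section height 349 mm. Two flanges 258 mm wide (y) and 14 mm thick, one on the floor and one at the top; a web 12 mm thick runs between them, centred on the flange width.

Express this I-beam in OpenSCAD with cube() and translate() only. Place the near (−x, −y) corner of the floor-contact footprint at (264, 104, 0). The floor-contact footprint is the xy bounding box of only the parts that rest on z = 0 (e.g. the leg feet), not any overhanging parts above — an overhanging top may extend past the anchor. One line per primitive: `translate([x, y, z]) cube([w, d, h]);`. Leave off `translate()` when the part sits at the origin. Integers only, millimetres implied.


translate([264, 104, 0]) cube([3730, 258, 14]);
translate([264, 227, 14]) cube([3730, 12, 321]);
translate([264, 104, 335]) cube([3730, 258, 14]);


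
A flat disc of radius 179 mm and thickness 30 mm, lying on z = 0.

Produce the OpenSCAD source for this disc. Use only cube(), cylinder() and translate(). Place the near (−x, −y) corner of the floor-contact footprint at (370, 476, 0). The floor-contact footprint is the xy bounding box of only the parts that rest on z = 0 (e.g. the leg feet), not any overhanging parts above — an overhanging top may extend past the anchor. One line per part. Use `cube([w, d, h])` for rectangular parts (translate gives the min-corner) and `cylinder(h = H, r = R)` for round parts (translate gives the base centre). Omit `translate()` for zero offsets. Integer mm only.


translate([549, 655, 0]) cylinder(h = 30, r = 179);


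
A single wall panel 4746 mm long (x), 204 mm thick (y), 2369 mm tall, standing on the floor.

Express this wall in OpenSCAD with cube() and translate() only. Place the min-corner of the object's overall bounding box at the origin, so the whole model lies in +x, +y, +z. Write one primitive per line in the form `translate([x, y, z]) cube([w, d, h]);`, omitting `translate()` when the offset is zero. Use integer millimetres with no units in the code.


cube([4746, 204, 2369]);


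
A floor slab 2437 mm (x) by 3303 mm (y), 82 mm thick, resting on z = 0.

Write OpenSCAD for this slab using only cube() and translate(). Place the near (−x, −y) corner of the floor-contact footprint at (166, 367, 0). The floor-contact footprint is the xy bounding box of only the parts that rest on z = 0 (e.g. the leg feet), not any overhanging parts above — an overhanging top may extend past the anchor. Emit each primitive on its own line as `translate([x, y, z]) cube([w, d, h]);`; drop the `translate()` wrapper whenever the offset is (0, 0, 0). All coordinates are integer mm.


translate([166, 367, 0]) cube([2437, 3303, 82]);


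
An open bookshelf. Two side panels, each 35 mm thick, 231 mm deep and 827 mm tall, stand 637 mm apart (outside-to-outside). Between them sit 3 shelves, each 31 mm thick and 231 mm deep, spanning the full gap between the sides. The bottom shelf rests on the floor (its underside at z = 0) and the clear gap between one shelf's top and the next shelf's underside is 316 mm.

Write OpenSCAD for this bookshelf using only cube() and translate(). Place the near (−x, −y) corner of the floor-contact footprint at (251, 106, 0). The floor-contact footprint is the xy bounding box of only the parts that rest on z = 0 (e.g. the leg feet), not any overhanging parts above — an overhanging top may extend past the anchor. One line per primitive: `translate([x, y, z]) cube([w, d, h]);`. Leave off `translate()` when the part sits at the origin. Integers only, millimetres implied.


translate([251, 106, 0]) cube([35, 231, 827]);
translate([853, 106, 0]) cube([35, 231, 827]);
translate([286, 106, 0]) cube([567, 231, 31]);
translate([286, 106, 347]) cube([567, 231, 31]);
translate([286, 106, 694]) cube([567, 231, 31]);


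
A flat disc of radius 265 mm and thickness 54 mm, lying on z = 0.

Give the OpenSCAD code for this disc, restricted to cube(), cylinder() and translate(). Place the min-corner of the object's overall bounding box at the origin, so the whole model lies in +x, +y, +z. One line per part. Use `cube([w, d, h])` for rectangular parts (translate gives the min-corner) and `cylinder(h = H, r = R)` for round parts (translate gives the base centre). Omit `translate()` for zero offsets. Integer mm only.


translate([265, 265, 0]) cylinder(h = 54, r = 265);


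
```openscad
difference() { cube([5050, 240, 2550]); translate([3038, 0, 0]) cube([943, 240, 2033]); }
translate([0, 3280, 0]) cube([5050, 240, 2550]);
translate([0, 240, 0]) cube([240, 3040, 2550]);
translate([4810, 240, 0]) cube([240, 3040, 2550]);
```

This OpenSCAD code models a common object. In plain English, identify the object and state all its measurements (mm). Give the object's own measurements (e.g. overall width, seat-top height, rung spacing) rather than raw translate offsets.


A single room: four walls, each 2550 mm tall and 240 mm thick, enclosing an outside footprint 5050×3520 mm (x × y), no floor or roof. The front and back walls (−y and +y sides) run the full x-width; the side walls fit between their inner faces. A door opening 943 mm wide and 2033 mm tall is cut through the front wall from the floor up, its −x edge 3038 mm from the wall's −x end.


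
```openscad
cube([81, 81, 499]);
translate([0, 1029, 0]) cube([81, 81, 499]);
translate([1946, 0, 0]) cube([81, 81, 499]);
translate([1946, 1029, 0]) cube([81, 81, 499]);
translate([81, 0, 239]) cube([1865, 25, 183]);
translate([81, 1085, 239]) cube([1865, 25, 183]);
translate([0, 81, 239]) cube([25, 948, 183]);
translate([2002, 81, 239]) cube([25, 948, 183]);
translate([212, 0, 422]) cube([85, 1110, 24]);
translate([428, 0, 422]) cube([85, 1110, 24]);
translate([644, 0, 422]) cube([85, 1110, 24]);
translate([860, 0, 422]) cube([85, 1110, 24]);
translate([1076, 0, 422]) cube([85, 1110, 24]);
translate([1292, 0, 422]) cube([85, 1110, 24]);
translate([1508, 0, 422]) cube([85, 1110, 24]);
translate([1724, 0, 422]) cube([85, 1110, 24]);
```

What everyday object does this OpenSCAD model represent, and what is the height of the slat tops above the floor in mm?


A bed frame. The slat-top height is 446 mm.

Four posts, four rails, and a row of slats — a bed frame. Slats sit on the rails at z = 239 + 183 = 422; with slat thickness 24, the top is 446 mm.


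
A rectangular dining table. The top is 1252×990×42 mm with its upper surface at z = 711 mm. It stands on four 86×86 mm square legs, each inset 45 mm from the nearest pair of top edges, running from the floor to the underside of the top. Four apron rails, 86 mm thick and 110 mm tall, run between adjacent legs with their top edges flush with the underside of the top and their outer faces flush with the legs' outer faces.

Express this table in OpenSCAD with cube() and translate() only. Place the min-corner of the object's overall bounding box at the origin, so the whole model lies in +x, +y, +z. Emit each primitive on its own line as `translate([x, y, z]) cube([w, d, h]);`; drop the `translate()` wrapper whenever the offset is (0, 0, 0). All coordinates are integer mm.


translate([0, 0, 669]) cube([1252, 990, 42]);
translate([45, 45, 0]) cube([86, 86, 669]);
translate([1121, 45, 0]) cube([86, 86, 669]);
translate([45, 859, 0]) cube([86, 86, 669]);
translate([1121, 859, 0]) cube([86, 86, 669]);
translate([131, 45, 559]) cube([990, 86, 110]);
translate([131, 859, 559]) cube([990, 86, 110]);
translate([45, 131, 559]) cube([86, 728, 110]);
translate([1121, 131, 559]) cube([86, 728, 110]);


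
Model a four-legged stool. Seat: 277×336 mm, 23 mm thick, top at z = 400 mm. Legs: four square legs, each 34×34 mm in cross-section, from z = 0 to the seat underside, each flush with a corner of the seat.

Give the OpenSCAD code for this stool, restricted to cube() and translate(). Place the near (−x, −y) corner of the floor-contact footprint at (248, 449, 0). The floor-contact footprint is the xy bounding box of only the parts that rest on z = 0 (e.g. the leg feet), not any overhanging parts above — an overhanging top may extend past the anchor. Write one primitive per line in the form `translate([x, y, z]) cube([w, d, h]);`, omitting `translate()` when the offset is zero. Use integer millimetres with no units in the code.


translate([248, 449, 377]) cube([277, 336, 23]);
translate([248, 449, 0]) cube([34, 34, 377]);
translate([491, 449, 0]) cube([34, 34, 377]);
translate([248, 751, 0]) cube([34, 34, 377]);
translate([491, 751, 0]) cube([34, 34, 377]);


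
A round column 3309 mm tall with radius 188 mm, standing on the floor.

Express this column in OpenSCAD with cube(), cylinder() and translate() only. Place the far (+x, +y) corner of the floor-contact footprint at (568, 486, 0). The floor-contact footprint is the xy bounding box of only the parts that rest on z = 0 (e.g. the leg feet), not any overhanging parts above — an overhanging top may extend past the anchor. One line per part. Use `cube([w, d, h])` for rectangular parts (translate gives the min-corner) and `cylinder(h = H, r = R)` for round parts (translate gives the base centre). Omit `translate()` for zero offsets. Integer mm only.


translate([380, 298, 0]) cylinder(h = 3309, r = 188);


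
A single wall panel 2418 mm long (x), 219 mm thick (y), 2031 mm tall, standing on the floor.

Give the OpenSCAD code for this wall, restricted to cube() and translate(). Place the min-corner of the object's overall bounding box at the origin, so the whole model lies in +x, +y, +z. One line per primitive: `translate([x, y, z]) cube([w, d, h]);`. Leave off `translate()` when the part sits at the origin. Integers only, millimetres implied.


cube([2418, 219, 2031]);


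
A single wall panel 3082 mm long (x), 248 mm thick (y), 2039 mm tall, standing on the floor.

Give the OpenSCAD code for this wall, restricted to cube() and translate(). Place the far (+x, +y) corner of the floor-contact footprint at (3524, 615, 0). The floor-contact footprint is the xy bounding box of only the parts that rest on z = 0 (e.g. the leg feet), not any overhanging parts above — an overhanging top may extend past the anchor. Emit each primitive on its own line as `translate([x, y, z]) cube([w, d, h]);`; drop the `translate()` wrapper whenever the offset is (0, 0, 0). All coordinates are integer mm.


translate([442, 367, 0]) cube([3082, 248, 2039]);


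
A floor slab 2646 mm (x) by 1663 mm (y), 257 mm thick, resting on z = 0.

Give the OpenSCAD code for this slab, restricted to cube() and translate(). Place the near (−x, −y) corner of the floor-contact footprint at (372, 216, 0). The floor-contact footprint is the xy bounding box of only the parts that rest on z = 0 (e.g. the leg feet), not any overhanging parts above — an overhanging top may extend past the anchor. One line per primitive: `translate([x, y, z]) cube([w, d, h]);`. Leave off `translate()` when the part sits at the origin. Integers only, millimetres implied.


translate([372, 216, 0]) cube([2646, 1663, 257]);


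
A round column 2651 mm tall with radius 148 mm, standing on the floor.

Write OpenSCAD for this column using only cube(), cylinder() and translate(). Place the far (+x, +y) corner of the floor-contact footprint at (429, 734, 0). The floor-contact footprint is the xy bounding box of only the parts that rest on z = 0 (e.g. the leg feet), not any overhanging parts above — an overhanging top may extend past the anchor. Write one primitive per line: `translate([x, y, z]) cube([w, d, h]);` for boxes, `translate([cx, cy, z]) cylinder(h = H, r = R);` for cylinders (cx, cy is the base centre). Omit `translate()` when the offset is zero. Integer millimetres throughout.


translate([281, 586, 0]) cylinder(h = 2651, r = 148);


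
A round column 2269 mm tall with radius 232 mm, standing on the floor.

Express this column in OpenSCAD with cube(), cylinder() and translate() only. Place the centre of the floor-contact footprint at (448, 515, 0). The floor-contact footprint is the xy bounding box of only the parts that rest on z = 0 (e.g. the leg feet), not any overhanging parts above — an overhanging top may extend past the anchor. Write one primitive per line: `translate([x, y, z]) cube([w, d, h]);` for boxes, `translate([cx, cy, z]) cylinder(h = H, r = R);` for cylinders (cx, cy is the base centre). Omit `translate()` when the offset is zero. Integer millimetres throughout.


translate([448, 515, 0]) cylinder(h = 2269, r = 232);


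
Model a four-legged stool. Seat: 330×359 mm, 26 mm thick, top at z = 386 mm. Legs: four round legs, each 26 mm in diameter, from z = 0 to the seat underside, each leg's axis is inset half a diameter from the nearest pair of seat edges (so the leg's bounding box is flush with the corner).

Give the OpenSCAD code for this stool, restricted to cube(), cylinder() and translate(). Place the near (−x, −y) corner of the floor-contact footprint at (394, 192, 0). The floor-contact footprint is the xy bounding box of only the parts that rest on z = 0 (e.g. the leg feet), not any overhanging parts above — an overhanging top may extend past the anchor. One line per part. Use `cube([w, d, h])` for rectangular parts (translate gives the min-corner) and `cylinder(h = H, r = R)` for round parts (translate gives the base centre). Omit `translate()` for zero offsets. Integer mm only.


translate([394, 192, 360]) cube([330, 359, 26]);
translate([407, 205, 0]) cylinder(h = 360, r = 13);
translate([711, 205, 0]) cylinder(h = 360, r = 13);
translate([407, 538, 0]) cylinder(h = 360, r = 13);
translate([711, 538, 0]) cylinder(h = 360, r = 13);


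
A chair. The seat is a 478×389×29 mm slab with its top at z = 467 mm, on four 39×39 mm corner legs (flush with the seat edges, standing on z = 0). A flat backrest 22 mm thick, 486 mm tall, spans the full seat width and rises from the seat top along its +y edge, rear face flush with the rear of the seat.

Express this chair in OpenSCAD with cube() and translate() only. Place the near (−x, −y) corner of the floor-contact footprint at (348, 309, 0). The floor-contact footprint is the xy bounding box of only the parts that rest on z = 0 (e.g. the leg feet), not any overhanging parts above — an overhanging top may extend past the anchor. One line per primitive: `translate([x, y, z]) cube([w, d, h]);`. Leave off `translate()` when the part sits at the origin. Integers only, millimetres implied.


translate([348, 309, 438]) cube([478, 389, 29]);
translate([348, 309, 0]) cube([39, 39, 438]);
translate([787, 309, 0]) cube([39, 39, 438]);
translate([348, 659, 0]) cube([39, 39, 438]);
translate([787, 659, 0]) cube([39, 39, 438]);
translate([348, 676, 467]) cube([478, 22, 486]);


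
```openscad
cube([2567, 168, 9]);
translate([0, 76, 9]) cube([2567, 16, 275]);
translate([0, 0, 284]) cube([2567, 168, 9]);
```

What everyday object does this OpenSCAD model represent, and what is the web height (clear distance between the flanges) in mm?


An I-beam. The web height is 275 mm.

Two wide flanges with a thin centred web — an I-beam. Overall 293 mm minus two 9 mm flanges gives a web of 293 − 2·9 = 275 mm.


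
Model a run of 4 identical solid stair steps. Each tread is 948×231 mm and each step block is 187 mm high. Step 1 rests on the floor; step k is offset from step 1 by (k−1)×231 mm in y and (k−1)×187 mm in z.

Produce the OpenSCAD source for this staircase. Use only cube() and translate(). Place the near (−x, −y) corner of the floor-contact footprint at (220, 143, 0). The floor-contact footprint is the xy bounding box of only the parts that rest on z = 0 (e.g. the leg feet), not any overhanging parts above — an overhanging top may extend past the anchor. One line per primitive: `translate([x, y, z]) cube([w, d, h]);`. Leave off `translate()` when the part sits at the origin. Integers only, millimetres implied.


translate([220, 143, 0]) cube([948, 231, 187]);
translate([220, 374, 187]) cube([948, 231, 187]);
translate([220, 605, 374]) cube([948, 231, 187]);
translate([220, 836, 561]) cube([948, 231, 187]);


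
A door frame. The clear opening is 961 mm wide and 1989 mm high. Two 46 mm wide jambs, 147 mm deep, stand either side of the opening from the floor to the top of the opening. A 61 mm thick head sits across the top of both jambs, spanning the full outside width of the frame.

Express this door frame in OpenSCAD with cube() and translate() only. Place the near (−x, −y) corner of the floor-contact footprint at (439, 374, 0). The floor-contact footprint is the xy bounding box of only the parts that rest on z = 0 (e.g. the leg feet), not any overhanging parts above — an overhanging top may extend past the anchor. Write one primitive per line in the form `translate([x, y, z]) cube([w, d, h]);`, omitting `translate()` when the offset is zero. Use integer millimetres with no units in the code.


translate([439, 374, 0]) cube([46, 147, 1989]);
translate([1446, 374, 0]) cube([46, 147, 1989]);
translate([439, 374, 1989]) cube([1053, 147, 61]);


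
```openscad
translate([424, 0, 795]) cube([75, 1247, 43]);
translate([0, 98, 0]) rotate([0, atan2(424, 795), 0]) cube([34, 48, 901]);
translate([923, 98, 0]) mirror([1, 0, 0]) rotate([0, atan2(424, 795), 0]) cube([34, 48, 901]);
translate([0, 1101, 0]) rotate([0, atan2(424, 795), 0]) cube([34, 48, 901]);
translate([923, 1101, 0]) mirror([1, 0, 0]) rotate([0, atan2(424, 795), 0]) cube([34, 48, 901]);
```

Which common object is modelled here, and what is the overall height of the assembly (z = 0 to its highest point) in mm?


A sawhorse. The overall height is 838 mm.

A beam across two mirrored pairs of raked legs — a sawhorse. The beam's underside is at z = 795 (matching the legs' vertical rise in atan2(424, 795)) and the beam is 43 mm tall, so its top is at 795 + 43 = 838 mm. The raked legs top out at the beam's underside, so that is the highest point.


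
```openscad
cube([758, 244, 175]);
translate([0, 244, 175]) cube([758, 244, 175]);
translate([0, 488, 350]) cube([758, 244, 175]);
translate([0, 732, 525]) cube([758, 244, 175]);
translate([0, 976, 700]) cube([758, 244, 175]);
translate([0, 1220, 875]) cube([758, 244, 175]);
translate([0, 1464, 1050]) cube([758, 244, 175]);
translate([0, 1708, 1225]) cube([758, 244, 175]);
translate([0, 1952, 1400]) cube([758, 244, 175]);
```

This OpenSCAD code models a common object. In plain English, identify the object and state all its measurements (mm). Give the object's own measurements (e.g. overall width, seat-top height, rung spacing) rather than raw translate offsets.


A straight staircase of 9 solid steps. Each step is 758 mm wide (x), 244 mm deep (y, the going) and 175 mm tall (the rise). The first step rests on the floor; each subsequent step sits one going further in +y and one rise higher in +z, directly behind and above the previous step with no overlap.


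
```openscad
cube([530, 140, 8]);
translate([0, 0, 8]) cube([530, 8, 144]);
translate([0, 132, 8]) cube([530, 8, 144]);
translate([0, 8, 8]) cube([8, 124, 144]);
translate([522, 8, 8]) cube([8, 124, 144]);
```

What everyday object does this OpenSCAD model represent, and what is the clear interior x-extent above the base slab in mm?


An open box. The internal width is 514 mm.

A 530×140 base slab with four walls standing on it — an open box. The base is 530 mm wide and the walls are 8 mm thick, so the internal width is 530 − 2 × 8 = 514 mm.


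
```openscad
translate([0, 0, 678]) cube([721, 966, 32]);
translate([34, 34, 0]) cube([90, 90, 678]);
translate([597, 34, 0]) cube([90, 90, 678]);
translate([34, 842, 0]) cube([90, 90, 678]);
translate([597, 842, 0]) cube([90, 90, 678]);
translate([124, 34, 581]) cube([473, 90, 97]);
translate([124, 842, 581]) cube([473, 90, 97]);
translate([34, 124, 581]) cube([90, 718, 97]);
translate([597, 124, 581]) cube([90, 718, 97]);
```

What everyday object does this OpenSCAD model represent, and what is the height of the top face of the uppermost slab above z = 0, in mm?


A table. The table height is 710 mm.

A 721×966×32 slab sits at z = 678 on four 90 mm square posts — a table. The top surface is at 678 + 32 = 710 mm.


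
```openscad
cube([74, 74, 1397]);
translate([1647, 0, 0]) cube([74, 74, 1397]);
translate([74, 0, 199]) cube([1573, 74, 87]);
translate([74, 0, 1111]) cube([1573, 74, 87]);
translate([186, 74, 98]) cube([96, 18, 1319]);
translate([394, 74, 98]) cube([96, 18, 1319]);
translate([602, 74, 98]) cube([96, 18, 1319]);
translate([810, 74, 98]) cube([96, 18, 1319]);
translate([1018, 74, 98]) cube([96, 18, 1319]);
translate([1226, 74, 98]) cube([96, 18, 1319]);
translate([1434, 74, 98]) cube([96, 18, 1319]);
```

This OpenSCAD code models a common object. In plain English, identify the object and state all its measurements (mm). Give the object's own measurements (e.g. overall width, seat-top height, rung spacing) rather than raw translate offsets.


A fence section. Two 74×74 mm posts, 1397 mm tall, stand on the floor with a clear span of 1573 mm between their inner faces. Two horizontal rails of 74×87 mm section span the gap between the posts with their undersides at z = 199 mm and z = 1111 mm, flush with the posts' −y face. 7 pickets, each 96 mm wide, 18 mm thick and 1319 mm tall, are fixed to the +y face of the rails with their bottoms at z = 98 mm, spaced across the span with a 112 mm gap after the −x post and between neighbouring pickets, with 117 mm left before the +x post.


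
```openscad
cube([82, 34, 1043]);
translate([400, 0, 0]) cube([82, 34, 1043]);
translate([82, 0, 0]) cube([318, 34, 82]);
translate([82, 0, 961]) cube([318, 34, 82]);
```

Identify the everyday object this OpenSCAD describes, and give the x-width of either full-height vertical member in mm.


A picture frame. The border width is 82 mm.

Four thin pieces enclosing a rectangular opening — a picture frame. The two full-height stiles are 1043 mm tall; the top rail sits at z = 961 and is 82 mm tall, so the border above the opening is 1043 − 961 = 82 mm, matching the stile x-width.


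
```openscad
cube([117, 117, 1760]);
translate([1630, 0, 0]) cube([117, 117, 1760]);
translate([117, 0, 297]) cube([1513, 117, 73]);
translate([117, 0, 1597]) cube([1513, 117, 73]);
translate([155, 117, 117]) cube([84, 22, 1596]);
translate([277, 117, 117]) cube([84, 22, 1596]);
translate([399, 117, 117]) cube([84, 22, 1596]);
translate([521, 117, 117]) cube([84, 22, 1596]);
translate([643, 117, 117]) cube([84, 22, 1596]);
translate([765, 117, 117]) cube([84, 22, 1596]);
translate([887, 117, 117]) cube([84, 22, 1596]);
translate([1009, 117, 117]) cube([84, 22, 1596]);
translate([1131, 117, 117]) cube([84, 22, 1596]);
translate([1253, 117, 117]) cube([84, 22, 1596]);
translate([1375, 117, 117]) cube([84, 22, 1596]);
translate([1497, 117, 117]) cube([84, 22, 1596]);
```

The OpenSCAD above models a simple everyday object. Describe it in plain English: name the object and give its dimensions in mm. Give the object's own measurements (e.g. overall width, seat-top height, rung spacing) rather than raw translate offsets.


A fence section. Two 117×117 mm posts, 1760 mm tall, stand on the floor with a clear span of 1513 mm between their inner faces. Two horizontal rails of 117×73 mm section span the gap between the posts with their undersides at z = 297 mm and z = 1597 mm, flush with the posts' −y face. 12 pickets, each 84 mm wide, 22 mm thick and 1596 mm tall, are fixed to the +y face of the rails with their bottoms at z = 117 mm, spaced across the span with a 38 mm gap after the −x post and between neighbouring pickets, with 49 mm left before the +x post.


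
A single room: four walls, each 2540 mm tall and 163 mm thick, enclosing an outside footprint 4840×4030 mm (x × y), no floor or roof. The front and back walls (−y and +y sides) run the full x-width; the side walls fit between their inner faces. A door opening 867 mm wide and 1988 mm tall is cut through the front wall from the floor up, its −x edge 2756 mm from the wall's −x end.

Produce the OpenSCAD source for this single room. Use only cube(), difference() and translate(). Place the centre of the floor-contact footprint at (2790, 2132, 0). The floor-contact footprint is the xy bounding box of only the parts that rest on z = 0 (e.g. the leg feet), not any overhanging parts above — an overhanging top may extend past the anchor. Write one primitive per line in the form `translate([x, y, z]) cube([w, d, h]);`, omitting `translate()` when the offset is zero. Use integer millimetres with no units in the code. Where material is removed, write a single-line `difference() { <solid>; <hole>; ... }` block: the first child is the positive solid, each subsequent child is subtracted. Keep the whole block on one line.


difference() { translate([370, 117, 0]) cube([4840, 163, 2540]); translate([3126, 117, 0]) cube([867, 163, 1988]); }
translate([370, 3984, 0]) cube([4840, 163, 2540]);
translate([370, 280, 0]) cube([163, 3704, 2540]);
translate([5047, 280, 0]) cube([163, 3704, 2540]);


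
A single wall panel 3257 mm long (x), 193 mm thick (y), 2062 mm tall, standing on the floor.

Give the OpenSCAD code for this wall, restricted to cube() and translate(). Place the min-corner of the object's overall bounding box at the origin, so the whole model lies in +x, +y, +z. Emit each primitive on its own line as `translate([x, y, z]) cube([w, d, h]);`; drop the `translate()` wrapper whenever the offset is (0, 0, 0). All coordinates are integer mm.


cube([3257, 193, 2062]);


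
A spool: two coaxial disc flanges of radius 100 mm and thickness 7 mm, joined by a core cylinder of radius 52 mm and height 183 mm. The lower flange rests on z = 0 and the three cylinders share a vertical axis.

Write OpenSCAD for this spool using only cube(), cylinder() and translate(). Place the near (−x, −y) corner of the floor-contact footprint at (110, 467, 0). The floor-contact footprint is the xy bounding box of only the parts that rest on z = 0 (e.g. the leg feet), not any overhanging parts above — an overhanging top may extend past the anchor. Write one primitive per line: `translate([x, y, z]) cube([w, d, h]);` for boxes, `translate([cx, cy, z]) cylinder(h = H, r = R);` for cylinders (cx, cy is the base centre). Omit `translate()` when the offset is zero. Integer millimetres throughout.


translate([210, 567, 0]) cylinder(h = 7, r = 100);
translate([210, 567, 7]) cylinder(h = 183, r = 52);
translate([210, 567, 190]) cylinder(h = 7, r = 100);
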